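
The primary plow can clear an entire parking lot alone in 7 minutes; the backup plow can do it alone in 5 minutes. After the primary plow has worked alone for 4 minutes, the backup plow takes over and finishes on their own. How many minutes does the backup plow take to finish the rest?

In 4 minutes the primary plow does 4/7 of the job, leaving 3/7.
The backup plow works at 1/5 per minute, so finishing takes 3/7 ÷ 1/5 = 15/7 minutes.

15/7 minutes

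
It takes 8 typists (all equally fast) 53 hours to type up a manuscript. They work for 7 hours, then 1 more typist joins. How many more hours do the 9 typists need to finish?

One typist does 1/424 of the job per hour.
After 7 hours with 8 typists, 7/53 is done (46/53 left).
With 9 typists the rate is 9/424, so the rest takes 46/53 ÷ 9/424 = 368/9 hours.

368/9 hours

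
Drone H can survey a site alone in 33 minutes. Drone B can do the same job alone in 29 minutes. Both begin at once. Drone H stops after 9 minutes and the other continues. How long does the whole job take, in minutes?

In the first 9 minutes the combined rate is 62/957, so 186/319 of the job is done, leaving 133/319.
After Drone H leaves the rate is 1/29 per minute; the remaining 133/319 takes 133/11 minutes.
Total = 9 + 133/11 = 232/11 minutes.

232/11 minutes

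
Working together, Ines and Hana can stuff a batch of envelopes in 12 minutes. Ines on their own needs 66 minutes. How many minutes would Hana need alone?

Combined rate is 1/12 per minute.
Known contribution: 1/66 per minute.
So Hana's rate is 1/12 − 1/66 = 3/44, meaning 44/3 minutes alone.

44/3 minutes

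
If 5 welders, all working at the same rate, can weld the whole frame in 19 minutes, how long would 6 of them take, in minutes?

95/6 minutes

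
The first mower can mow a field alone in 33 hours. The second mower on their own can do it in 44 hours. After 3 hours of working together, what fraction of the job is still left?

Combined rate: 1/33 + 1/44 = (4 + 3)/132 = 7/132 per hour.
In 3 hours they complete 3·7/132 = 7/44 of the job.
So 37/44 remains.

37/44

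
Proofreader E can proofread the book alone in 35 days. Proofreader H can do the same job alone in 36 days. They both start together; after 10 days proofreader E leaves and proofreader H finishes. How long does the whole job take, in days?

180/7 days

In the first 10 days the combined rate is 71/1260, so 71/126 of the job is done, leaving 55/126.
After proofreader E leaves the rate is 1/36 per day; the remaining 55/126 takes 110/7 days.
Total = 10 + 110/7 = 180/7 days.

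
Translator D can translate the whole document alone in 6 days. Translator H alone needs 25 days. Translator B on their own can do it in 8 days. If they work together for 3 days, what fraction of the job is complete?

Combined rate: 1/6 + 1/25 + 1/8 = (100 + 24 + 75)/600 = 199/600 per day.
In 3 days they complete 3·199/600 = 199/200 of the job.

199/200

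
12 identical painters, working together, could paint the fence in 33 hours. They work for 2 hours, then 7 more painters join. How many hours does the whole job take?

One painter does 1/396 of the job per hour.
After 2 hours with 12 painters, 2/33 is done (31/33 left).
With 19 painters the rate is 19/396, so the rest takes 31/33 ÷ 19/396 = 372/19 hours.
Total = 2 + 372/19 = 410/19 hours.

410/19 hours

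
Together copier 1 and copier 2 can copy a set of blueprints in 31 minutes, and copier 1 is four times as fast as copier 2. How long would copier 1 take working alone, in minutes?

Let copier 2's rate be r; then copier 1's rate is 4r, so together (4 + 1)r = 5r = 1/31.
Thus r = 1/155 per minute.
Copier 2 alone: 155 minutes; copier 1 alone: 155/4 minutes.

155/4 minutes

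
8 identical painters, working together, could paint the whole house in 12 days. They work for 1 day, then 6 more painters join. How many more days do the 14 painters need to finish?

44/7 days

One painter does 1/96 of the job per day.
After 1 day with 8 painters, 1/12 is done (11/12 left).
With 14 painters the rate is 14/96 = 7/48, so the rest takes 11/12 ÷ 7/48 = 44/7 days.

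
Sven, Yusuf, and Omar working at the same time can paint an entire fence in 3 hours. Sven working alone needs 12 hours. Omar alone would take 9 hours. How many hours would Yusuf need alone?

Combined rate is 1/3 per hour.
Known contribution: 1/12 + 1/9 = (3 + 4)/36 = 7/36 per hour.
So Yusuf's rate is 1/3 − 7/36 = 5/36, meaning 36/5 hours alone.

36/5 hours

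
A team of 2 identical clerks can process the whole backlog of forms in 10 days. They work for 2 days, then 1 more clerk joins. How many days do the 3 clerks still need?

16/3 days

One clerk does 1/20 of the job per day.
After 2 days with 2 clerks, 1/5 is done (4/5 left).
With 3 clerks the rate is 3/20, so the rest takes 4/5 ÷ 3/20 = 16/3 days.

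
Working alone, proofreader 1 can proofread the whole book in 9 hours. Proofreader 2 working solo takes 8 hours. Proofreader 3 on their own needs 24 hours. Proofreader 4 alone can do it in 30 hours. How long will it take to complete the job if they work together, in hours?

Combined rate: 1/9 + 1/8 + 1/24 + 1/30 = (40 + 45 + 15 + 12)/360 = 112/360 = 14/45 per hour.
Time = 1 ÷ (14/45) = 45/14 hours.

45/14 hours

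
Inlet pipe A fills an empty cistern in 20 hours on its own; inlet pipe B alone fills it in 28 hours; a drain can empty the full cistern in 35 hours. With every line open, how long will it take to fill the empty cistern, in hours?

35/2 hours

Net rate = 1/20 + 1/28 − 1/35 = (7 + 5 − 4)/140 = 8/140 = 2/35 per hour.
Filling time = 1 ÷ (2/35) = 35/2 hours.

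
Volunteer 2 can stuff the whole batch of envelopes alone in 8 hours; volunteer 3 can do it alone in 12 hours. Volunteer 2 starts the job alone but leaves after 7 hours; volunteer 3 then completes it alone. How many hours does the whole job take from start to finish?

In 7 hours volunteer 2 does 7/8 of the job, leaving 1/8.
Volunteer 3 works at 1/12 per hour, so finishing takes 1/8 ÷ 1/12 = 3/2 hours.
Total time = 7 + 3/2 = 17/2 hours.

17/2 hours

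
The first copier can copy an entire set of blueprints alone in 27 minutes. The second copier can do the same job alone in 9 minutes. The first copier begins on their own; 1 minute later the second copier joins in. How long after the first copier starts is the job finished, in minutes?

In the first 1 minute the first copier alone does 1/27 of the job, leaving 26/27.
Once everyone is working, combined rate: 1/27 + 1/9 = (1 + 3)/27 = 4/27 per minute.
Remaining 26/27 at 4/27 per minute takes 13/2 minutes.
Total from the start = 1 + 13/2 = 15/2 minutes.

15/2 minutes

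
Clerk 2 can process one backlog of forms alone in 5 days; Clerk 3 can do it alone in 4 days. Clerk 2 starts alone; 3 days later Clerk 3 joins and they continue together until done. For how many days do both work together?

In 3 days Clerk 2 does 3/5 of the job, leaving 2/5.
Clerk 2 and Clerk 3 together work at 9/20 per day, so finishing takes 2/5 ÷ 9/20 = 8/9 days.

8/9 days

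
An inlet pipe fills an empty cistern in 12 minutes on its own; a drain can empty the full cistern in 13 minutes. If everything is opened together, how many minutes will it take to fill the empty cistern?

Net rate = 1/12 − 1/13 = (13 − 12)/156 = 1/156 per minute.
Filling time = 1 ÷ (1/156) = 156 minutes.

156 minutes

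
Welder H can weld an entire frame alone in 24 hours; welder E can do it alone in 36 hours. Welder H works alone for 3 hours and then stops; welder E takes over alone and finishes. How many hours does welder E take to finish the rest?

In 3 hours welder H does 3/24 = 1/8 of the job, leaving 7/8.
Welder E works at 1/36 per hour, so finishing takes 7/8 ÷ 1/36 = 63/2 hours.

63/2 hours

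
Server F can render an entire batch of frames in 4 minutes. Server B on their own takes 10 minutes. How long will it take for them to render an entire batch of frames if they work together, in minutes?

With two workers the combined time is the product over the sum: 4·10/(4+10) = 40/14 = 20/7 minutes.

20/7 minutes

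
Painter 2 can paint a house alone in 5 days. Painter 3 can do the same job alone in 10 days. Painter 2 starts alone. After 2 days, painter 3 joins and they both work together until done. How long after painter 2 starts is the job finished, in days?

4 days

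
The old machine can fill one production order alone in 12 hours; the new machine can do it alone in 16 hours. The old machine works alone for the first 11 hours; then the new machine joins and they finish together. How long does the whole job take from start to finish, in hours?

In 11 hours the old machine does 11/12 of the job, leaving 1/12.
The old machine and the new machine together work at 7/48 per hour, so finishing takes 1/12 ÷ 7/48 = 4/7 hours.
Total time = 11 + 4/7 = 81/7 hours.

81/7 hours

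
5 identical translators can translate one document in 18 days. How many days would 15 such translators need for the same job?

6 days

Total work is 5·18 = 90 translator-days.
With 15 translators: 90/15 = 6 days.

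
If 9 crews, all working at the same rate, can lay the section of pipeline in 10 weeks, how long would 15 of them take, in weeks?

6 weeks

Total work is 9·10 = 90 crew-weeks.
With 15 crews: 90/15 = 6 weeks.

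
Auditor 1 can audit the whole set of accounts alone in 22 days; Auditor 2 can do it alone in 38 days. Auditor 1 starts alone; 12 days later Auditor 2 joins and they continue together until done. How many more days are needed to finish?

In 12 days Auditor 1 does 12/22 = 6/11 of the job, leaving 5/11.
Auditor 1 and Auditor 2 together work at 15/209 per day, so finishing takes 5/11 ÷ 15/209 = 19/3 days.

19/3 days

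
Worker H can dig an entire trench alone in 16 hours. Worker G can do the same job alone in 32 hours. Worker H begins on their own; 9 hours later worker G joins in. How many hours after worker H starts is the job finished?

In the first 9 hours worker H alone does 9/16 of the job, leaving 7/16.
Once everyone is working, combined rate: 1/16 + 1/32 = (2 + 1)/32 = 3/32 per hour.
Remaining 7/16 at 3/32 per hour takes 14/3 hours.
Total from the start = 9 + 14/3 = 41/3 hours.

41/3 hours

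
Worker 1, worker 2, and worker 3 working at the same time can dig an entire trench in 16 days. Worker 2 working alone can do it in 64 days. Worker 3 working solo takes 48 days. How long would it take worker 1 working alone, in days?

Combined rate is 1/16 per day.
Known contribution: 1/64 + 1/48 = (3 + 4)/192 = 7/192 per day.
So worker 1's rate is 1/16 − 7/192 = 5/192, meaning 192/5 days alone.

192/5 days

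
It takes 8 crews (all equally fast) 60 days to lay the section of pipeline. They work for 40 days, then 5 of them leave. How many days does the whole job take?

280/3 days

One crew does 1/480 of the job per day.
After 40 days with 8 crews, 2/3 is done (1/3 left).
With 3 crews the rate is 3/480 = 1/160, so the rest takes 1/3 ÷ 1/160 = 160/3 days.
Total = 40 + 160/3 = 280/3 days.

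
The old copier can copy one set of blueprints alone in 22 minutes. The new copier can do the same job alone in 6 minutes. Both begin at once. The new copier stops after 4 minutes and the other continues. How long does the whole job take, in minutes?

22/3 minutes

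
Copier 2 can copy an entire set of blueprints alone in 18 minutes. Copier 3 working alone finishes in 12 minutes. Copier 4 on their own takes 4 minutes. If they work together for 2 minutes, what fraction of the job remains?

Combined rate: 1/18 + 1/12 + 1/4 = (2 + 3 + 9)/36 = 14/36 = 7/18 per minute.
In 2 minutes they complete 2·7/18 = 7/9 of the job.
So 2/9 remains.

2/9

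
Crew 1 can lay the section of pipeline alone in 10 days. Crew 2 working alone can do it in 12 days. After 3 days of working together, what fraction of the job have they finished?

Combined rate: 1/10 + 1/12 = (6 + 5)/60 = 11/60 per day.
In 3 days they complete 3·11/60 = 11/20 of the job.

11/20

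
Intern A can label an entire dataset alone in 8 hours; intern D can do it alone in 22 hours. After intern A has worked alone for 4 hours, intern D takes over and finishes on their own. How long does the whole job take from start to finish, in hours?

15 hours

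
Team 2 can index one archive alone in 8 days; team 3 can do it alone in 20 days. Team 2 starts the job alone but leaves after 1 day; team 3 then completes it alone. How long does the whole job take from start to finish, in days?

37/2 days

In 1 day team 2 does 1/8 of the job, leaving 7/8.
Team 3 works at 1/20 per day, so finishing takes 7/8 ÷ 1/20 = 35/2 days.
Total time = 1 + 35/2 = 37/2 days.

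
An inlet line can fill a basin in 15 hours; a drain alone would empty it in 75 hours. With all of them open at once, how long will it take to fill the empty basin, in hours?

75/4 hours

Net rate = 1/15 − 1/75 = (5 − 1)/75 = 4/75 per hour.
Filling time = 1 ÷ (4/75) = 75/4 hours.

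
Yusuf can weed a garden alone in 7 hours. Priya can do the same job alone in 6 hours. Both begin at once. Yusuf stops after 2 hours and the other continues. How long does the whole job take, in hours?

30/7 hours

In the first 2 hours the combined rate is 13/42, so 13/21 of the job is done, leaving 8/21.
After Yusuf leaves the rate is 1/6 per hour; the remaining 8/21 takes 16/7 hours.
Total = 2 + 16/7 = 30/7 hours.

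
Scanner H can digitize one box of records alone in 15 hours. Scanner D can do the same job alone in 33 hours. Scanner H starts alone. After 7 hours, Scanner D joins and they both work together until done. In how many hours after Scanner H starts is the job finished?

25/2 hours

In the first 7 hours Scanner H alone does 7/15 of the job, leaving 8/15.
Once everyone is working, combined rate: 1/15 + 1/33 = (11 + 5)/165 = 16/165 per hour.
Remaining 8/15 at 16/165 per hour takes 11/2 hours.
Total from the start = 7 + 11/2 = 25/2 hours.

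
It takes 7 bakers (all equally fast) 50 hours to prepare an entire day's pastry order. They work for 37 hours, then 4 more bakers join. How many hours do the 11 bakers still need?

One baker does 1/350 of the job per hour.
After 37 hours with 7 bakers, 37/50 is done (13/50 left).
With 11 bakers the rate is 11/350, so the rest takes 13/50 ÷ 11/350 = 91/11 hours.

91/11 hours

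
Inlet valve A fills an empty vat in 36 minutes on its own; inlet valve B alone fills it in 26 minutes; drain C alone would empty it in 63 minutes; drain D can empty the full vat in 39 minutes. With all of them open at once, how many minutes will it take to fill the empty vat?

364/9 minutes

Net rate = 1/36 + 1/26 − 1/63 − 1/39 = (91 + 126 − 52 − 84)/3276 = 81/3276 = 9/364 per minute.
Filling time = 1 ÷ (9/364) = 364/9 minutes.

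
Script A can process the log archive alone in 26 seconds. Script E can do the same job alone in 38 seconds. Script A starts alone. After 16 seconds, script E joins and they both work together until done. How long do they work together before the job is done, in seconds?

In the first 16 seconds script A alone does 16/26 = 8/13 of the job, leaving 5/13.
Once everyone is working, combined rate: 1/26 + 1/38 = (19 + 13)/494 = 32/494 = 16/247 per second.
Remaining 5/13 at 16/247 per second takes 95/16 seconds.

95/16 seconds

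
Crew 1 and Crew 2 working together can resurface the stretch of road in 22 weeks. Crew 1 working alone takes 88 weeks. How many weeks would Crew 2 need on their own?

Combined rate is 1/22 per week.
Known contribution: 1/88 per week.
So Crew 2's rate is 1/22 − 1/88 = 3/88, meaning 88/3 weeks alone.

88/3 weeks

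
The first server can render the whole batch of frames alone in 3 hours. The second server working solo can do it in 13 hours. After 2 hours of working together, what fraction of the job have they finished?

Combined rate: 1/3 + 1/13 = (13 + 3)/39 = 16/39 per hour.
In 2 hours they complete 2·16/39 = 32/39 of the job.

32/39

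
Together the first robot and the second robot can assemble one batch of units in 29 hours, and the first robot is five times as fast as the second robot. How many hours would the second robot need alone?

Let the second robot's rate be r; then the first robot's rate is 5r, so together (5 + 1)r = 6r = 1/29.
Thus r = 1/174 per hour.
The second robot alone: 174 hours; the first robot alone: 174/5 hours.

174 hours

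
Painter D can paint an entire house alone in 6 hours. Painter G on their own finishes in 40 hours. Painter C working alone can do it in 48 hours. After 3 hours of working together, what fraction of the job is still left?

29/80

Combined rate: 1/6 + 1/40 + 1/48 = (40 + 6 + 5)/240 = 51/240 = 17/80 per hour.
In 3 hours they complete 3·17/80 = 51/80 of the job.
So 29/80 remains.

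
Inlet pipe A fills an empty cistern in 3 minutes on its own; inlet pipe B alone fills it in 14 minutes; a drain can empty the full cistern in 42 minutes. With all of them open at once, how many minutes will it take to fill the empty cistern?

Net rate = 1/3 + 1/14 − 1/42 = (14 + 3 − 1)/42 = 16/42 = 8/21 per minute.
Filling time = 1 ÷ (8/21) = 21/8 minutes.

21/8 minutes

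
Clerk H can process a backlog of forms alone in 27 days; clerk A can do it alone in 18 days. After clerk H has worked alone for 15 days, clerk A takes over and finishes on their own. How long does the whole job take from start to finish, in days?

23 days

In 15 days clerk H does 15/27 = 5/9 of the job, leaving 4/9.
Clerk A works at 1/18 per day, so finishing takes 4/9 ÷ 1/18 = 8 days.
Total time = 15 + 8 = 23 days.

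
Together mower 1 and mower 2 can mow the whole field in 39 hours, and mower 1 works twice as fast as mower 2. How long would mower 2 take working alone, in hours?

117 hours

Let mower 2's rate be r; then mower 1's rate is 2r, so together (2 + 1)r = 3r = 1/39.
Thus r = 1/117 per hour.
Mower 2 alone: 117 hours; mower 1 alone: 117/2 hours.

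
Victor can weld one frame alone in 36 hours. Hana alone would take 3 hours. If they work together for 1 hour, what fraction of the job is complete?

13/36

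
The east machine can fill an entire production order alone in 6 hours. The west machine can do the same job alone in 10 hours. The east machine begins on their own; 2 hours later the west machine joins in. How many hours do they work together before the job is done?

5/2 hours

In the first 2 hours the east machine alone does 2/6 = 1/3 of the job, leaving 2/3.
Once everyone is working, combined rate: 1/6 + 1/10 = (5 + 3)/30 = 8/30 = 4/15 per hour.
Remaining 2/3 at 4/15 per hour takes 5/2 hours.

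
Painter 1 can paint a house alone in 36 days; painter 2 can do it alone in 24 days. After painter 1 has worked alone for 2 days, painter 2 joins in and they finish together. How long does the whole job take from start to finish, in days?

78/5 days

In 2 days painter 1 does 2/36 = 1/18 of the job, leaving 17/18.
Painter 1 and painter 2 together work at 5/72 per day, so finishing takes 17/18 ÷ 5/72 = 68/5 days.
Total time = 2 + 68/5 = 78/5 days.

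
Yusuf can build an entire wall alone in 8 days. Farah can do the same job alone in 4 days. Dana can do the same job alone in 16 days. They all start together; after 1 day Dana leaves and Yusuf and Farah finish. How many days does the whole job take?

In the first 1 day the combined rate is 7/16, so 7/16 of the job is done, leaving 9/16.
After Dana leaves the rate is 3/8 per day; the remaining 9/16 takes 3/2 days.
Total = 1 + 3/2 = 5/2 days.

5/2 days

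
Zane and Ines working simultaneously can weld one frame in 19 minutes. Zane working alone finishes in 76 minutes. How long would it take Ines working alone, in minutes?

76/3 minutes

Combined rate is 1/19 per minute.
Known contribution: 1/76 per minute.
So Ines's rate is 1/19 − 1/76 = 3/76, meaning 76/3 minutes alone.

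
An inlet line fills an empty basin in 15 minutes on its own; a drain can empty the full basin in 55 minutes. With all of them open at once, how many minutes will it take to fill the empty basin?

165/8 minutes

Net rate = 1/15 − 1/55 = (11 − 3)/165 = 8/165 per minute.
Filling time = 1 ÷ (8/165) = 165/8 minutes.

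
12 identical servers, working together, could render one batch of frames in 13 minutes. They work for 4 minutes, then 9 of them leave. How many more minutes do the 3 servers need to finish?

One server does 1/156 of the job per minute.
After 4 minutes with 12 servers, 4/13 is done (9/13 left).
With 3 servers the rate is 3/156 = 1/52, so the rest takes 9/13 ÷ 1/52 = 36 minutes.

36 minutes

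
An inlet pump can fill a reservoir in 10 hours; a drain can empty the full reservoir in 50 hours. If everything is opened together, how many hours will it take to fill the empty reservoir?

Net rate = 1/10 − 1/50 = (5 − 1)/50 = 4/50 = 2/25 per hour.
Filling time = 1 ÷ (2/25) = 25/2 hours.

25/2 hours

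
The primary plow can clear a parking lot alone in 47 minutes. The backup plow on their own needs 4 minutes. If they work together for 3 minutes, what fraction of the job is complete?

Combined rate: 1/47 + 1/4 = (4 + 47)/188 = 51/188 per minute.
In 3 minutes they complete 3·51/188 = 153/188 of the job.

153/188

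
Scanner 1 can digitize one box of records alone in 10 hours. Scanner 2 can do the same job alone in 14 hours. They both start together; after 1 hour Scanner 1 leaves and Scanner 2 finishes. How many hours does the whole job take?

In the first 1 hour the combined rate is 6/35, so 6/35 of the job is done, leaving 29/35.
After Scanner 1 leaves the rate is 1/14 per hour; the remaining 29/35 takes 58/5 hours.
Total = 1 + 58/5 = 63/5 hours.

63/5 hours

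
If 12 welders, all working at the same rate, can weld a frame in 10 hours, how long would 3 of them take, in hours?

40 hours

Total work is 12·10 = 120 welder-hours.
With 3 welders: 120/3 = 40 hours.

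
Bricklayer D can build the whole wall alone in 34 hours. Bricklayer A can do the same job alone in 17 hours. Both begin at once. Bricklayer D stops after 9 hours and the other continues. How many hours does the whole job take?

25/2 hours

In the first 9 hours the combined rate is 3/34, so 27/34 of the job is done, leaving 7/34.
After Bricklayer D leaves the rate is 1/17 per hour; the remaining 7/34 takes 7/2 hours.
Total = 9 + 7/2 = 25/2 hours.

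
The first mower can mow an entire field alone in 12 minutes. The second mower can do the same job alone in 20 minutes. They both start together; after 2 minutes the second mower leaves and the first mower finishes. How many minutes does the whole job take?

54/5 minutes

In the first 2 minutes the combined rate is 2/15, so 4/15 of the job is done, leaving 11/15.
After the second mower leaves the rate is 1/12 per minute; the remaining 11/15 takes 44/5 minutes.
Total = 2 + 44/5 = 54/5 minutes.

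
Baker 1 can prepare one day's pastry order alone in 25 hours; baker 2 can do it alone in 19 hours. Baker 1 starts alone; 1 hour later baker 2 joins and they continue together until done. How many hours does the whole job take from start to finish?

In 1 hour baker 1 does 1/25 of the job, leaving 24/25.
Baker 1 and baker 2 together work at 44/475 per hour, so finishing takes 24/25 ÷ 44/475 = 114/11 hours.
Total time = 1 + 114/11 = 125/11 hours.

125/11 hours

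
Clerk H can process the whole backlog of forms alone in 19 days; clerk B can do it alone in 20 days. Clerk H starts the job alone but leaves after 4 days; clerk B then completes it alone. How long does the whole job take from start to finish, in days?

In 4 days clerk H does 4/19 of the job, leaving 15/19.
Clerk B works at 1/20 per day, so finishing takes 15/19 ÷ 1/20 = 300/19 days.
Total time = 4 + 300/19 = 376/19 days.

376/19 days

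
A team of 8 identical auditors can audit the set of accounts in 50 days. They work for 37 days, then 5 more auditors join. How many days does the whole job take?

45 days

One auditor does 1/400 of the job per day.
After 37 days with 8 auditors, 37/50 is done (13/50 left).
With 13 auditors the rate is 13/400, so the rest takes 13/50 ÷ 13/400 = 8 days.
Total = 37 + 8 = 45 days.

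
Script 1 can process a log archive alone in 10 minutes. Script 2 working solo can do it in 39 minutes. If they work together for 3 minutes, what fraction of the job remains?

81/130

Combined rate: 1/10 + 1/39 = (39 + 10)/390 = 49/390 per minute.
In 3 minutes they complete 3·49/390 = 49/130 of the job.
So 81/130 remains.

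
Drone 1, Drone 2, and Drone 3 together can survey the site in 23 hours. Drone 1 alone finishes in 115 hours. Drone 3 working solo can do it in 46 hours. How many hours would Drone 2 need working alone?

230/3 hours

Combined rate is 1/23 per hour.
Known contribution: 1/115 + 1/46 = (2 + 5)/230 = 7/230 per hour.
So Drone 2's rate is 1/23 − 7/230 = 3/230, meaning 230/3 hours alone.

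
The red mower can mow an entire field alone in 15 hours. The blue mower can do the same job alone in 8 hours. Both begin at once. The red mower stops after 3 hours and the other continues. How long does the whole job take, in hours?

In the first 3 hours the combined rate is 23/120, so 23/40 of the job is done, leaving 17/40.
After the red mower leaves the rate is 1/8 per hour; the remaining 17/40 takes 17/5 hours.
Total = 3 + 17/5 = 32/5 hours.

32/5 hours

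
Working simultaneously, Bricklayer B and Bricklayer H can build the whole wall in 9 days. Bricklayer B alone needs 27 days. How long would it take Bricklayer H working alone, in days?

27/2 days

Combined rate is 1/9 per day.
Known contribution: 1/27 per day.
So Bricklayer H's rate is 1/9 − 1/27 = 2/27, meaning 27/2 days alone.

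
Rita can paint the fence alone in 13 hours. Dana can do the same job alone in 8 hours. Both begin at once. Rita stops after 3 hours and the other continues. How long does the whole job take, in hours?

80/13 hours

In the first 3 hours the combined rate is 21/104, so 63/104 of the job is done, leaving 41/104.
After Rita leaves the rate is 1/8 per hour; the remaining 41/104 takes 41/13 hours.
Total = 3 + 41/13 = 80/13 hours.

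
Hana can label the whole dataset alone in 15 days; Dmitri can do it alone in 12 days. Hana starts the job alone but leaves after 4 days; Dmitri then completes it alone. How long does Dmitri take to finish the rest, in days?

In 4 days Hana does 4/15 of the job, leaving 11/15.
Dmitri works at 1/12 per day, so finishing takes 11/15 ÷ 1/12 = 44/5 days.

44/5 days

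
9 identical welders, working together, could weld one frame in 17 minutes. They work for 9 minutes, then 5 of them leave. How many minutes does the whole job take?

One welder does 1/153 of the job per minute.
After 9 minutes with 9 welders, 9/17 is done (8/17 left).
With 4 welders the rate is 4/153, so the rest takes 8/17 ÷ 4/153 = 18 minutes.
Total = 9 + 18 = 27 minutes.

27 minutes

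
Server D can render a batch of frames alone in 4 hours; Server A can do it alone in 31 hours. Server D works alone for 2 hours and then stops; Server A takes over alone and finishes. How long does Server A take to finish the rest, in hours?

In 2 hours Server D does 2/4 = 1/2 of the job, leaving 1/2.
Server A works at 1/31 per hour, so finishing takes 1/2 ÷ 1/31 = 31/2 hours.

31/2 hours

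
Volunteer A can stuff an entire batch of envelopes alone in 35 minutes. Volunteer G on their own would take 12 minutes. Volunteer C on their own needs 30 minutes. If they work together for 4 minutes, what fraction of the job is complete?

Combined rate: 1/35 + 1/12 + 1/30 = (12 + 35 + 14)/420 = 61/420 per minute.
In 4 minutes they complete 4·61/420 = 61/105 of the job.

61/105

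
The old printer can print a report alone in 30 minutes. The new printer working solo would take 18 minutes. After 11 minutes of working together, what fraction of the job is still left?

1/45

Combined rate: 1/30 + 1/18 = (3 + 5)/90 = 8/90 = 4/45 per minute.
In 11 minutes they complete 11·4/45 = 44/45 of the job.
So 1/45 remains.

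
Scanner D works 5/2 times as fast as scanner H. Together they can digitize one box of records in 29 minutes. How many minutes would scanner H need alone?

Let scanner H's rate be r; then scanner D's rate is (5/2)r, so together (5/2 + 1)r = (7/2)r = 1/29.
Thus r = 2/203 per minute.
Scanner H alone: 203/2 minutes; scanner D alone: 203/5 minutes.

203/2 minutes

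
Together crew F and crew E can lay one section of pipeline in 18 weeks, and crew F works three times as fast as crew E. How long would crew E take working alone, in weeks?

72 weeks

Let crew E's rate be r; then crew F's rate is 3r, so together (3 + 1)r = 4r = 1/18.
Thus r = 1/72 per week.
Crew E alone: 72 weeks; crew F alone: 24 weeks.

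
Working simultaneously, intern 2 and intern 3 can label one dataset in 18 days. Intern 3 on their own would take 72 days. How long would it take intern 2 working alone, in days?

Combined rate is 1/18 per day.
Known contribution: 1/72 per day.
So intern 2's rate is 1/18 − 1/72 = 1/24, meaning 24 days alone.

24 days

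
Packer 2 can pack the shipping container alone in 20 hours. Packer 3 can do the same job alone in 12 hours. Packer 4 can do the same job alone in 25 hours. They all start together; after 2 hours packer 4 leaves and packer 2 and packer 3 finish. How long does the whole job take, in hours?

69/10 hours

In the first 2 hours the combined rate is 13/75, so 26/75 of the job is done, leaving 49/75.
After packer 4 leaves the rate is 2/15 per hour; the remaining 49/75 takes 49/10 hours.
Total = 2 + 49/10 = 69/10 hours.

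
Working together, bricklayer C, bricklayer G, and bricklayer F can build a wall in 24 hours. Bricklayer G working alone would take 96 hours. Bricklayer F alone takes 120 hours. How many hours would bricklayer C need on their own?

Combined rate is 1/24 per hour.
Known contribution: 1/96 + 1/120 = (5 + 4)/480 = 9/480 = 3/160 per hour.
So bricklayer C's rate is 1/24 − 3/160 = 11/480, meaning 480/11 hours alone.

480/11 hours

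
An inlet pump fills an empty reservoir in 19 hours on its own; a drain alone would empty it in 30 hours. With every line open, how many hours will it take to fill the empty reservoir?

570/11 hours

Net rate = 1/19 − 1/30 = (30 − 19)/570 = 11/570 per hour.
Filling time = 1 ÷ (11/570) = 570/11 hours.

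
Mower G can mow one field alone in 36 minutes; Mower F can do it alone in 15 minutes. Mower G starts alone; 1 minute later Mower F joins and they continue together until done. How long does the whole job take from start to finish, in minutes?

In 1 minute Mower G does 1/36 of the job, leaving 35/36.
Mower G and Mower F together work at 17/180 per minute, so finishing takes 35/36 ÷ 17/180 = 175/17 minutes.
Total time = 1 + 175/17 = 192/17 minutes.

192/17 minutes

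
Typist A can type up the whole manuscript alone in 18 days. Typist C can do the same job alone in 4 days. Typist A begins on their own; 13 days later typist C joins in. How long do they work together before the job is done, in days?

10/11 days

In the first 13 days typist A alone does 13/18 of the job, leaving 5/18.
Once everyone is working, combined rate: 1/18 + 1/4 = (2 + 9)/36 = 11/36 per day.
Remaining 5/18 at 11/36 per day takes 10/11 days.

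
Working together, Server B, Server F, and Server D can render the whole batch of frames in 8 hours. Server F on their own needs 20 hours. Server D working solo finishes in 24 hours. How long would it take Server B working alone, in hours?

30 hours

Combined rate is 1/8 per hour.
Known contribution: 1/20 + 1/24 = (6 + 5)/120 = 11/120 per hour.
So Server B's rate is 1/8 − 11/120 = 1/30, meaning 30 hours alone.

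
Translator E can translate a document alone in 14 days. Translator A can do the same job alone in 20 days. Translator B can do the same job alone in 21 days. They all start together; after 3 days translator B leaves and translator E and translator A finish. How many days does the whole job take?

In the first 3 days the combined rate is 71/420, so 71/140 of the job is done, leaving 69/140.
After translator B leaves the rate is 17/140 per day; the remaining 69/140 takes 69/17 days.
Total = 3 + 69/17 = 120/17 days.

120/17 days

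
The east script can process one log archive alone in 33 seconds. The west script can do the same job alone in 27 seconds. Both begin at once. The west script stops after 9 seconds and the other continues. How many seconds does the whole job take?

In the first 9 seconds the combined rate is 20/297, so 20/33 of the job is done, leaving 13/33.
After the west script leaves the rate is 1/33 per second; the remaining 13/33 takes 13 seconds.
Total = 9 + 13 = 22 seconds.

22 seconds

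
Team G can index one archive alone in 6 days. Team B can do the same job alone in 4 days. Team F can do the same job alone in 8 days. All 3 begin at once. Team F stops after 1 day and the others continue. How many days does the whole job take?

21/10 days

In the first 1 day the combined rate is 13/24, so 13/24 of the job is done, leaving 11/24.
After team F leaves the rate is 5/12 per day; the remaining 11/24 takes 11/10 days.
Total = 1 + 11/10 = 21/10 days.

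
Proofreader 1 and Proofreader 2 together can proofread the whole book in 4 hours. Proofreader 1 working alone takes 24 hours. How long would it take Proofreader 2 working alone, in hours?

24/5 hours

Combined rate is 1/4 per hour.
Known contribution: 1/24 per hour.
So Proofreader 2's rate is 1/4 − 1/24 = 5/24, meaning 24/5 hours alone.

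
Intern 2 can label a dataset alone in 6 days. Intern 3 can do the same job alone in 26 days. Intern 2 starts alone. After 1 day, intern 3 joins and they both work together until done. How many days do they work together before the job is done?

In the first 1 day intern 2 alone does 1/6 of the job, leaving 5/6.
Once everyone is working, combined rate: 1/6 + 1/26 = (13 + 3)/78 = 16/78 = 8/39 per day.
Remaining 5/6 at 8/39 per day takes 65/16 days.

65/16 days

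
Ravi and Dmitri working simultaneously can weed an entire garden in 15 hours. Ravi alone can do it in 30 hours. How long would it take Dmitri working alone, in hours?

30 hours

Combined rate is 1/15 per hour.
Known contribution: 1/30 per hour.
So Dmitri's rate is 1/15 − 1/30 = 1/30, meaning 30 hours alone.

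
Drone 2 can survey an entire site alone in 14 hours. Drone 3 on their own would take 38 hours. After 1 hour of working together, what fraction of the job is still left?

Combined rate: 1/14 + 1/38 = (19 + 7)/266 = 26/266 = 13/133 per hour.
In 1 hour they complete 1·13/133 = 13/133 of the job.
So 120/133 remains.

120/133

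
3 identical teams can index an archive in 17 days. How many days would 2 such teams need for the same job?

51/2 days

Total work is 3·17 = 51 team-days.
With 2 teams: 51/2 days.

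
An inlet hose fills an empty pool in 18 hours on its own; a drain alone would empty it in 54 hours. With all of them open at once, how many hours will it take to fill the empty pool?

Net rate = 1/18 − 1/54 = (3 − 1)/54 = 2/54 = 1/27 per hour.
Filling time = 1 ÷ (1/27) = 27 hours.

27 hours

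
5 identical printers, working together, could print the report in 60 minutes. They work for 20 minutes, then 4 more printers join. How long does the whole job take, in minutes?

380/9 minutes

One printer does 1/300 of the job per minute.
After 20 minutes with 5 printers, 1/3 is done (2/3 left).
With 9 printers the rate is 9/300 = 3/100, so the rest takes 2/3 ÷ 3/100 = 200/9 minutes.
Total = 20 + 200/9 = 380/9 minutes.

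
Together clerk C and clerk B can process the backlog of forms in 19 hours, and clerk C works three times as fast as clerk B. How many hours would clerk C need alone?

Let clerk B's rate be r; then clerk C's rate is 3r, so together (3 + 1)r = 4r = 1/19.
Thus r = 1/76 per hour.
Clerk B alone: 76 hours; clerk C alone: 76/3 hours.

76/3 hours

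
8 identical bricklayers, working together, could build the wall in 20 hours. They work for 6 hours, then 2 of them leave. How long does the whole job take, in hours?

One bricklayer does 1/160 of the job per hour.
After 6 hours with 8 bricklayers, 3/10 is done (7/10 left).
With 6 bricklayers the rate is 6/160 = 3/80, so the rest takes 7/10 ÷ 3/80 = 56/3 hours.
Total = 6 + 56/3 = 74/3 hours.

74/3 hours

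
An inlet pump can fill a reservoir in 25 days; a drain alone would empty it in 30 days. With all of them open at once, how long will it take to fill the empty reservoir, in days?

150 days

Net rate = 1/25 − 1/30 = (6 − 5)/150 = 1/150 per day.
Filling time = 1 ÷ (1/150) = 150 days.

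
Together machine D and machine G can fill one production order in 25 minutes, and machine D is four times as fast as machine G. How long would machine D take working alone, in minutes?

Let machine G's rate be r; then machine D's rate is 4r, so together (4 + 1)r = 5r = 1/25.
Thus r = 1/125 per minute.
Machine G alone: 125 minutes; machine D alone: 125/4 minutes.

125/4 minutes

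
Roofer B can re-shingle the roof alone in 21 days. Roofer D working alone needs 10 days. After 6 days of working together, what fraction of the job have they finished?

Combined rate: 1/21 + 1/10 = (10 + 21)/210 = 31/210 per day.
In 6 days they complete 6·31/210 = 31/35 of the job.

31/35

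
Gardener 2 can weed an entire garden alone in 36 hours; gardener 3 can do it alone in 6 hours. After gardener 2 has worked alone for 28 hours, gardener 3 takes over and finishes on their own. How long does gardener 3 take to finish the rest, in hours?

4/3 hours

In 28 hours gardener 2 does 28/36 = 7/9 of the job, leaving 2/9.
Gardener 3 works at 1/6 per hour, so finishing takes 2/9 ÷ 1/6 = 4/3 hours.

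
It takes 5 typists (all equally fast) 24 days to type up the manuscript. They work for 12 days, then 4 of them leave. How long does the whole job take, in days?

One typist does 1/120 of the job per day.
After 12 days with 5 typists, 1/2 is done (1/2 left).
With 1 typist the rate is 1/120, so the rest takes 1/2 ÷ 1/120 = 60 days.
Total = 12 + 60 = 72 days.

72 days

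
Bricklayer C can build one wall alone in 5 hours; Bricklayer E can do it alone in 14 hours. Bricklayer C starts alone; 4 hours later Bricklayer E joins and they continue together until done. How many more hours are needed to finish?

In 4 hours Bricklayer C does 4/5 of the job, leaving 1/5.
Bricklayer C and Bricklayer E together work at 19/70 per hour, so finishing takes 1/5 ÷ 19/70 = 14/19 hours.

14/19 hours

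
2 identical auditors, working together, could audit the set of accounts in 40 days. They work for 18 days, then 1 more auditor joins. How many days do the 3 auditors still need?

One auditor does 1/80 of the job per day.
After 18 days with 2 auditors, 9/20 is done (11/20 left).
With 3 auditors the rate is 3/80, so the rest takes 11/20 ÷ 3/80 = 44/3 days.

44/3 days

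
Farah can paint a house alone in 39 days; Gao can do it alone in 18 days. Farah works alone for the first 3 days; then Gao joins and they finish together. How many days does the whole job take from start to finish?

273/19 days

In 3 days Farah does 3/39 = 1/13 of the job, leaving 12/13.
Farah and Gao together work at 19/234 per day, so finishing takes 12/13 ÷ 19/234 = 216/19 days.
Total time = 3 + 216/19 = 273/19 days.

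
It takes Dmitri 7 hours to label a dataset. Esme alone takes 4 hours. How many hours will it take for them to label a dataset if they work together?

With two workers the combined time is the product over the sum: 7·4/(7+4) = 28/11 hours.

28/11 hours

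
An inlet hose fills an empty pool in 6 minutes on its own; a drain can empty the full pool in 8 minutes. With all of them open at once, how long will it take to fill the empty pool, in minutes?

24 minutes

Net rate = 1/6 − 1/8 = (4 − 3)/24 = 1/24 per minute.
Filling time = 1 ÷ (1/24) = 24 minutes.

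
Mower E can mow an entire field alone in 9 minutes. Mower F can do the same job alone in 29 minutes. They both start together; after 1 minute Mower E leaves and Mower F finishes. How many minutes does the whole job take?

In the first 1 minute the combined rate is 38/261, so 38/261 of the job is done, leaving 223/261.
After Mower E leaves the rate is 1/29 per minute; the remaining 223/261 takes 223/9 minutes.
Total = 1 + 223/9 = 232/9 minutes.

232/9 minutes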